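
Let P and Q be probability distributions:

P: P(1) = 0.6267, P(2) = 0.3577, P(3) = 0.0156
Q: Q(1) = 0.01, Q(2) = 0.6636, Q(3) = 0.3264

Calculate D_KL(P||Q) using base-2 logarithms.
3.3539 bits

D_KL(P||Q) = Σ P(x) log₂(P(x)/Q(x))

Computing term by term:
  P(1)·log₂(P(1)/Q(1)) = 0.6267·log₂(0.6267/0.01) = 3.74121
  P(2)·log₂(P(2)/Q(2)) = 0.3577·log₂(0.3577/0.6636) = -0.31891
  P(3)·log₂(P(3)/Q(3)) = 0.0156·log₂(0.0156/0.3264) = -0.06844

D_KL(P||Q) = 3.74121 - 0.31891 - 0.06844 = 3.35386 ≈ 3.3539 bits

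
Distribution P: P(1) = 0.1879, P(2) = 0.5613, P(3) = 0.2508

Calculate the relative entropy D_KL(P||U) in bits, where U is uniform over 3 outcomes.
0.1637 bits

U(i) = 1/3 for all i

D_KL(P||U) = Σ P(x) log₂(P(x) / (1/3))
           = Σ P(x) log₂(P(x)) + log₂(3)
           = log₂(3) - H(P)

H(P) = -Σ P(x) log₂(P(x)):
  -P(1)·log₂(P(1)) = -(0.1879)·log₂(0.1879) = 0.45321
  -P(2)·log₂(P(2)) = -(0.5613)·log₂(0.5613) = 0.46765
  -P(3)·log₂(P(3)) = -(0.2508)·log₂(0.2508) = 0.50044
H(P) = 0.45321 + 0.46765 + 0.50044 = 1.42130 bits

log₂(3) = 1.58496 bits

D_KL(P||U) = 1.58496 - 1.42130 = 0.16366 ≈ 0.1637 bits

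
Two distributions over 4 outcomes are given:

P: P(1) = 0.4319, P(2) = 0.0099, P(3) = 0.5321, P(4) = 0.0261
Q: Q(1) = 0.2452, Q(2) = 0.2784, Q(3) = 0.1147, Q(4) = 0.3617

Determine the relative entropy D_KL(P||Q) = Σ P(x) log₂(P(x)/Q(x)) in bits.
1.3841 bits

D_KL(P||Q) = Σ P(x) log₂(P(x)/Q(x))

Computing term by term:
  P(1)·log₂(P(1)/Q(1)) = 0.4319·log₂(0.4319/0.2452) = 0.35275
  P(2)·log₂(P(2)/Q(2)) = 0.0099·log₂(0.0099/0.2784) = -0.04765
  P(3)·log₂(P(3)/Q(3)) = 0.5321·log₂(0.5321/0.1147) = 1.17798
  P(4)·log₂(P(4)/Q(4)) = 0.0261·log₂(0.0261/0.3617) = -0.09899

D_KL(P||Q) = 0.35275 - 0.04765 + 1.17798 - 0.09899 = 1.38409 ≈ 1.3841 bits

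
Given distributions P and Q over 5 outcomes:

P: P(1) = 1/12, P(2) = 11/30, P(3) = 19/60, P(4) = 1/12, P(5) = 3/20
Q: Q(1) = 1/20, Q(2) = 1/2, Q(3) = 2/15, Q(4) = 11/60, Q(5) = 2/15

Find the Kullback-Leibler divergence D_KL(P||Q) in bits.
0.2232 bits

D_KL(P||Q) = Σ P(x) log₂(P(x)/Q(x))

Computing term by term:
  P(1)·log₂(P(1)/Q(1)) = (1/12)·log₂((1/12)/(1/20)) = 0.06141
  P(2)·log₂(P(2)/Q(2)) = (11/30)·log₂((11/30)/(1/2)) = -0.16407
  P(3)·log₂(P(3)/Q(3)) = (19/60)·log₂((19/60)/(2/15)) = 0.39518
  P(4)·log₂(P(4)/Q(4)) = (1/12)·log₂((1/12)/(11/60)) = -0.09479
  P(5)·log₂(P(5)/Q(5)) = (3/20)·log₂((3/20)/(2/15)) = 0.02549

D_KL(P||Q) = 0.06141 - 0.16407 + 0.39518 - 0.09479 + 0.02549 = 0.22322 ≈ 0.2232 bits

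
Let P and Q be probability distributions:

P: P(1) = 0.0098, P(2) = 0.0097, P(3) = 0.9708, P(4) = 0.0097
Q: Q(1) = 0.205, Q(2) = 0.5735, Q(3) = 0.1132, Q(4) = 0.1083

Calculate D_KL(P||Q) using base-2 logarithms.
2.8759 bits

D_KL(P||Q) = Σ P(x) log₂(P(x)/Q(x))

Computing term by term:
  P(1)·log₂(P(1)/Q(1)) = 0.0098·log₂(0.0098/0.205) = -0.04299
  P(2)·log₂(P(2)/Q(2)) = 0.0097·log₂(0.0097/0.5735) = -0.05709
  P(3)·log₂(P(3)/Q(3)) = 0.9708·log₂(0.9708/0.1132) = 3.00977
  P(4)·log₂(P(4)/Q(4)) = 0.0097·log₂(0.0097/0.1083) = -0.03376

D_KL(P||Q) = -0.04299 - 0.05709 + 3.00977 - 0.03376 = 2.87593 ≈ 2.8759 bits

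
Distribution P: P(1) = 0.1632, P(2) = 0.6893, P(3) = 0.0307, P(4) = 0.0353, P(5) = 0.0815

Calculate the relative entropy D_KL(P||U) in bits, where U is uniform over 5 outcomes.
0.9057 bits

U(i) = 1/5 for all i

D_KL(P||U) = Σ P(x) log₂(P(x) / (1/5))
           = Σ P(x) log₂(P(x)) + log₂(5)
           = log₂(5) - H(P)

H(P) = -Σ P(x) log₂(P(x)):
  -P(1)·log₂(P(1)) = -(0.1632)·log₂(0.1632) = 0.42681
  -P(2)·log₂(P(2)) = -(0.6893)·log₂(0.6893) = 0.37001
  -P(3)·log₂(P(3)) = -(0.0307)·log₂(0.0307) = 0.15429
  -P(4)·log₂(P(4)) = -(0.0353)·log₂(0.0353) = 0.17029
  -P(5)·log₂(P(5)) = -(0.0815)·log₂(0.0815) = 0.29479
H(P) = 0.42681 + 0.37001 + 0.15429 + 0.17029 + 0.29479 = 1.41619 bits

log₂(5) = 2.32193 bits

D_KL(P||U) = 2.32193 - 1.41619 = 0.90574 ≈ 0.9057 bits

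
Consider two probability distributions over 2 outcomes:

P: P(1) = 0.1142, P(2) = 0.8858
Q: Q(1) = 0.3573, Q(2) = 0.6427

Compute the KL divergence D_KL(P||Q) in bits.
0.2221 bits

D_KL(P||Q) = Σ P(x) log₂(P(x)/Q(x))

Computing term by term:
  P(1)·log₂(P(1)/Q(1)) = 0.1142·log₂(0.1142/0.3573) = -0.18792
  P(2)·log₂(P(2)/Q(2)) = 0.8858·log₂(0.8858/0.6427) = 0.40998

D_KL(P||Q) = -0.18792 + 0.40998 = 0.22206 ≈ 0.2221 bits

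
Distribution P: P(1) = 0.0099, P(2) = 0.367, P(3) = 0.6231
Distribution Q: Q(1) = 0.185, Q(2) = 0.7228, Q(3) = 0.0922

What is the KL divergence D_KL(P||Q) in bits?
1.3170 bits

D_KL(P||Q) = Σ P(x) log₂(P(x)/Q(x))

Computing term by term:
  P(1)·log₂(P(1)/Q(1)) = 0.0099·log₂(0.0099/0.185) = -0.04182
  P(2)·log₂(P(2)/Q(2)) = 0.367·log₂(0.367/0.7228) = -0.35886
  P(3)·log₂(P(3)/Q(3)) = 0.6231·log₂(0.6231/0.0922) = 1.71765

D_KL(P||Q) = -0.04182 - 0.35886 + 1.71765 = 1.31697 ≈ 1.3170 bits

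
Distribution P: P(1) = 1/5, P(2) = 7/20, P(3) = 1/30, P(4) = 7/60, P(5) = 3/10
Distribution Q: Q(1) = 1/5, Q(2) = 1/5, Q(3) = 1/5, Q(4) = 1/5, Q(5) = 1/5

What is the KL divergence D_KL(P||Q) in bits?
0.2812 bits

D_KL(P||Q) = Σ P(x) log₂(P(x)/Q(x))

Computing term by term:
  P(1)·log₂(P(1)/Q(1)) = (1/5)·log₂((1/5)/(1/5)) = 0.00000
  P(2)·log₂(P(2)/Q(2)) = (7/20)·log₂((7/20)/(1/5)) = 0.28257
  P(3)·log₂(P(3)/Q(3)) = (1/30)·log₂((1/30)/(1/5)) = -0.08617
  P(4)·log₂(P(4)/Q(4)) = (7/60)·log₂((7/60)/(1/5)) = -0.09072
  P(5)·log₂(P(5)/Q(5)) = (3/10)·log₂((3/10)/(1/5)) = 0.17549

D_KL(P||Q) = 0.00000 + 0.28257 - 0.08617 - 0.09072 + 0.17549 = 0.28117 ≈ 0.2812 bits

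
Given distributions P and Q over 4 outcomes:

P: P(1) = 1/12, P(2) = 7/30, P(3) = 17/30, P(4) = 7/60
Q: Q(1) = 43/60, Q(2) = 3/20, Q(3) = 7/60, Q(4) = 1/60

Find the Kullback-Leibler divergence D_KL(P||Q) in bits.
1.5096 bits

D_KL(P||Q) = Σ P(x) log₂(P(x)/Q(x))

Computing term by term:
  P(1)·log₂(P(1)/Q(1)) = (1/12)·log₂((1/12)/(43/60)) = -0.25869
  P(2)·log₂(P(2)/Q(2)) = (7/30)·log₂((7/30)/(3/20)) = 0.14873
  P(3)·log₂(P(3)/Q(3)) = (17/30)·log₂((17/30)/(7/60)) = 1.29206
  P(4)·log₂(P(4)/Q(4)) = (7/60)·log₂((7/60)/(1/60)) = 0.32752

D_KL(P||Q) = -0.25869 + 0.14873 + 1.29206 + 0.32752 = 1.50962 ≈ 1.5096 bits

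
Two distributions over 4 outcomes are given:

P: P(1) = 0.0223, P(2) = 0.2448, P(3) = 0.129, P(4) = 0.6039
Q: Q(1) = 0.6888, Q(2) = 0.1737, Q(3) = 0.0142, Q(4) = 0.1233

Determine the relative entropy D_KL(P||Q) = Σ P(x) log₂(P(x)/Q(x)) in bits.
1.8057 bits

D_KL(P||Q) = Σ P(x) log₂(P(x)/Q(x))

Computing term by term:
  P(1)·log₂(P(1)/Q(1)) = 0.0223·log₂(0.0223/0.6888) = -0.11036
  P(2)·log₂(P(2)/Q(2)) = 0.2448·log₂(0.2448/0.1737) = 0.12118
  P(3)·log₂(P(3)/Q(3)) = 0.129·log₂(0.129/0.0142) = 0.41066
  P(4)·log₂(P(4)/Q(4)) = 0.6039·log₂(0.6039/0.1233) = 1.38422

D_KL(P||Q) = -0.11036 + 0.12118 + 0.41066 + 1.38422 = 1.80570 ≈ 1.8057 bits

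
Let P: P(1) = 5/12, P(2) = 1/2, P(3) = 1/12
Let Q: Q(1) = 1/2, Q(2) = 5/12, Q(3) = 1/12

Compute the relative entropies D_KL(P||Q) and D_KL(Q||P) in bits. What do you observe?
D_KL(P||Q) = 0.0219 bits, D_KL(Q||P) = 0.0219 bits. The two directions give the same value here, because Q is a self-inverse relabeling of P; in general KL divergence is asymmetric.

D_KL(P||Q) = Σ P(x) log₂(P(x)/Q(x))

Computing term by term:
  P(1)·log₂(P(1)/Q(1)) = (5/12)·log₂((5/12)/(1/2)) = -0.10960
  P(2)·log₂(P(2)/Q(2)) = (1/2)·log₂((1/2)/(5/12)) = 0.13152
  P(3)·log₂(P(3)/Q(3)) = (1/12)·log₂((1/12)/(1/12)) = 0.00000

D_KL(P||Q) = -0.10960 + 0.13152 + 0.00000 = 0.02192 ≈ 0.0219 bits

D_KL(Q||P) = Σ Q(x) log₂(Q(x)/P(x))

Computing term by term:
  Q(1)·log₂(Q(1)/P(1)) = (1/2)·log₂((1/2)/(5/12)) = 0.13152
  Q(2)·log₂(Q(2)/P(2)) = (5/12)·log₂((5/12)/(1/2)) = -0.10960
  Q(3)·log₂(Q(3)/P(3)) = (1/12)·log₂((1/12)/(1/12)) = 0.00000

D_KL(Q||P) = 0.13152 - 0.10960 + 0.00000 = 0.02192 ≈ 0.0219 bits

These ARE equal here. Q is P with outcomes relabeled (Q(1) = P(2), Q(2) = P(1)) by a relabeling that is its own inverse, so the two sums contain exactly the same terms in a different order. This is a special case — KL divergence is not symmetric in general: D_KL(P||Q) ≠ D_KL(Q||P) for most P, Q.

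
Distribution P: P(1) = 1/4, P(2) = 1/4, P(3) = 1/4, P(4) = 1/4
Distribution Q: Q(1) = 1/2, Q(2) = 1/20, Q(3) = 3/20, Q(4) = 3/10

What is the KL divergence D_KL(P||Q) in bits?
0.4490 bits

D_KL(P||Q) = Σ P(x) log₂(P(x)/Q(x))

Computing term by term:
  P(1)·log₂(P(1)/Q(1)) = (1/4)·log₂((1/4)/(1/2)) = -0.25000
  P(2)·log₂(P(2)/Q(2)) = (1/4)·log₂((1/4)/(1/20)) = 0.58048
  P(3)·log₂(P(3)/Q(3)) = (1/4)·log₂((1/4)/(3/20)) = 0.18424
  P(4)·log₂(P(4)/Q(4)) = (1/4)·log₂((1/4)/(3/10)) = -0.06576

D_KL(P||Q) = -0.25000 + 0.58048 + 0.18424 - 0.06576 = 0.44896 ≈ 0.4490 bits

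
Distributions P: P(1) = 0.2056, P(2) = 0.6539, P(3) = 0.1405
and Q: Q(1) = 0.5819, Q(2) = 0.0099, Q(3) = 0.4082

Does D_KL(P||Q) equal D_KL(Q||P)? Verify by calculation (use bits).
D_KL(P||Q) = 3.4284 bits, D_KL(Q||P) = 1.4416 bits. No — D_KL(P||Q) ≠ D_KL(Q||P) for this pair.

D_KL(P||Q) = Σ P(x) log₂(P(x)/Q(x))

Computing term by term:
  P(1)·log₂(P(1)/Q(1)) = 0.2056·log₂(0.2056/0.5819) = -0.30859
  P(2)·log₂(P(2)/Q(2)) = 0.6539·log₂(0.6539/0.0099) = 3.95315
  P(3)·log₂(P(3)/Q(3)) = 0.1405·log₂(0.1405/0.4082) = -0.21619

D_KL(P||Q) = -0.30859 + 3.95315 - 0.21619 = 3.42837 ≈ 3.4284 bits

D_KL(Q||P) = Σ Q(x) log₂(Q(x)/P(x))

Computing term by term:
  Q(1)·log₂(Q(1)/P(1)) = 0.5819·log₂(0.5819/0.2056) = 0.87339
  Q(2)·log₂(Q(2)/P(2)) = 0.0099·log₂(0.0099/0.6539) = -0.05985
  Q(3)·log₂(Q(3)/P(3)) = 0.4082·log₂(0.4082/0.1405) = 0.62810

D_KL(Q||P) = 0.87339 - 0.05985 + 0.62810 = 1.44164 ≈ 1.4416 bits

These are NOT equal (difference: 1.9868 bits). KL divergence is asymmetric: D_KL(P||Q) ≠ D_KL(Q||P) in general.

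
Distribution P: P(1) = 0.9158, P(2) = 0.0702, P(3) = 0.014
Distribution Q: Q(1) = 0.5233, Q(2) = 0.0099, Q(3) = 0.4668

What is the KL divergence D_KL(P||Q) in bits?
0.8670 bits

D_KL(P||Q) = Σ P(x) log₂(P(x)/Q(x))

Computing term by term:
  P(1)·log₂(P(1)/Q(1)) = 0.9158·log₂(0.9158/0.5233) = 0.73941
  P(2)·log₂(P(2)/Q(2)) = 0.0702·log₂(0.0702/0.0099) = 0.19838
  P(3)·log₂(P(3)/Q(3)) = 0.014·log₂(0.014/0.4668) = -0.07083

D_KL(P||Q) = 0.73941 + 0.19838 - 0.07083 = 0.86696 ≈ 0.8670 bits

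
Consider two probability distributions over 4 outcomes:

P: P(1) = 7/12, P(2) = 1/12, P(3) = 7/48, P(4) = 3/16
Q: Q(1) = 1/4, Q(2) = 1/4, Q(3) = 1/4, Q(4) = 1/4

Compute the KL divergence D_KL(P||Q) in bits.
0.3898 bits

D_KL(P||Q) = Σ P(x) log₂(P(x)/Q(x))

Computing term by term:
  P(1)·log₂(P(1)/Q(1)) = (7/12)·log₂((7/12)/(1/4)) = 0.71306
  P(2)·log₂(P(2)/Q(2)) = (1/12)·log₂((1/12)/(1/4)) = -0.13208
  P(3)·log₂(P(3)/Q(3)) = (7/48)·log₂((7/48)/(1/4)) = -0.11340
  P(4)·log₂(P(4)/Q(4)) = (3/16)·log₂((3/16)/(1/4)) = -0.07782

D_KL(P||Q) = 0.71306 - 0.13208 - 0.11340 - 0.07782 = 0.38976 ≈ 0.3898 bits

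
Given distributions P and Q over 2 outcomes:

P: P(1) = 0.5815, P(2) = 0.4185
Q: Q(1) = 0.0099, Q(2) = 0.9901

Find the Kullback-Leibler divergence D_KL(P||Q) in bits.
2.8971 bits

D_KL(P||Q) = Σ P(x) log₂(P(x)/Q(x))

Computing term by term:
  P(1)·log₂(P(1)/Q(1)) = 0.5815·log₂(0.5815/0.0099) = 3.41701
  P(2)·log₂(P(2)/Q(2)) = 0.4185·log₂(0.4185/0.9901) = -0.51992

D_KL(P||Q) = 3.41701 - 0.51992 = 2.89709 ≈ 2.8971 bits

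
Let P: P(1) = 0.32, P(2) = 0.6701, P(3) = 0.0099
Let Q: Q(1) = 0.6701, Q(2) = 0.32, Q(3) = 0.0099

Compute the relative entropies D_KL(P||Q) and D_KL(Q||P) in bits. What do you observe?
D_KL(P||Q) = 0.3733 bits, D_KL(Q||P) = 0.3733 bits. The two directions give the same value here, because Q is a self-inverse relabeling of P; in general KL divergence is asymmetric.

D_KL(P||Q) = Σ P(x) log₂(P(x)/Q(x))

Computing term by term:
  P(1)·log₂(P(1)/Q(1)) = 0.32·log₂(0.32/0.6701) = -0.34122
  P(2)·log₂(P(2)/Q(2)) = 0.6701·log₂(0.6701/0.32) = 0.71453
  P(3)·log₂(P(3)/Q(3)) = 0.0099·log₂(0.0099/0.0099) = 0.00000

D_KL(P||Q) = -0.34122 + 0.71453 + 0.00000 = 0.37331 ≈ 0.3733 bits

D_KL(Q||P) = Σ Q(x) log₂(Q(x)/P(x))

Computing term by term:
  Q(1)·log₂(Q(1)/P(1)) = 0.6701·log₂(0.6701/0.32) = 0.71453
  Q(2)·log₂(Q(2)/P(2)) = 0.32·log₂(0.32/0.6701) = -0.34122
  Q(3)·log₂(Q(3)/P(3)) = 0.0099·log₂(0.0099/0.0099) = 0.00000

D_KL(Q||P) = 0.71453 - 0.34122 + 0.00000 = 0.37331 ≈ 0.3733 bits

These ARE equal here. Q is P with outcomes relabeled (Q(1) = P(2), Q(2) = P(1)) by a relabeling that is its own inverse, so the two sums contain exactly the same terms in a different order. This is a special case — KL divergence is not symmetric in general: D_KL(P||Q) ≠ D_KL(Q||P) for most P, Q.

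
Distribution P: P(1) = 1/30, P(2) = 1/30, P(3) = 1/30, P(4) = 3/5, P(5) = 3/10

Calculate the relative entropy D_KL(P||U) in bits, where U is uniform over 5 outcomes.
0.8680 bits

U(i) = 1/5 for all i

D_KL(P||U) = Σ P(x) log₂(P(x) / (1/5))
           = Σ P(x) log₂(P(x)) + log₂(5)
           = log₂(5) - H(P)

H(P) = -Σ P(x) log₂(P(x)):
  -P(1)·log₂(P(1)) = -(1/30)·log₂(1/30) = 0.16356
  -P(2)·log₂(P(2)) = -(1/30)·log₂(1/30) = 0.16356
  -P(3)·log₂(P(3)) = -(1/30)·log₂(1/30) = 0.16356
  -P(4)·log₂(P(4)) = -(3/5)·log₂(3/5) = 0.44218
  -P(5)·log₂(P(5)) = -(3/10)·log₂(3/10) = 0.52109
H(P) = 0.16356 + 0.16356 + 0.16356 + 0.44218 + 0.52109 = 1.45395 bits

log₂(5) = 2.32193 bits

D_KL(P||U) = 2.32193 - 1.45395 = 0.86798 ≈ 0.8680 bits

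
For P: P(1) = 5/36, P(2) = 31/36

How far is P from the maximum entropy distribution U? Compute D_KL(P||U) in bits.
0.4187 bits

U(i) = 1/2 for all i

D_KL(P||U) = Σ P(x) log₂(P(x) / (1/2))
           = Σ P(x) log₂(P(x)) + log₂(2)
           = log₂(2) - H(P)

H(P) = -Σ P(x) log₂(P(x)):
  -P(1)·log₂(P(1)) = -(5/36)·log₂(5/36) = 0.39556
  -P(2)·log₂(P(2)) = -(31/36)·log₂(31/36) = 0.18577
H(P) = 0.39556 + 0.18577 = 0.58133 bits

log₂(2) = 1.00000 bits

D_KL(P||U) = 1.00000 - 0.58133 = 0.41867 ≈ 0.4187 bits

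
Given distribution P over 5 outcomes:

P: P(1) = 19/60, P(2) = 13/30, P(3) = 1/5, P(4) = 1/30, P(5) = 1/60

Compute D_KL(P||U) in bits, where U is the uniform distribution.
0.5474 bits

U(i) = 1/5 for all i

D_KL(P||U) = Σ P(x) log₂(P(x) / (1/5))
           = Σ P(x) log₂(P(x)) + log₂(5)
           = log₂(5) - H(P)

H(P) = -Σ P(x) log₂(P(x)):
  -P(1)·log₂(P(1)) = -(19/60)·log₂(19/60) = 0.52534
  -P(2)·log₂(P(2)) = -(13/30)·log₂(13/30) = 0.52280
  -P(3)·log₂(P(3)) = -(1/5)·log₂(1/5) = 0.46439
  -P(4)·log₂(P(4)) = -(1/30)·log₂(1/30) = 0.16356
  -P(5)·log₂(P(5)) = -(1/60)·log₂(1/60) = 0.09845
H(P) = 0.52534 + 0.52280 + 0.46439 + 0.16356 + 0.09845 = 1.77454 bits

log₂(5) = 2.32193 bits

D_KL(P||U) = 2.32193 - 1.77454 = 0.54739 ≈ 0.5474 bits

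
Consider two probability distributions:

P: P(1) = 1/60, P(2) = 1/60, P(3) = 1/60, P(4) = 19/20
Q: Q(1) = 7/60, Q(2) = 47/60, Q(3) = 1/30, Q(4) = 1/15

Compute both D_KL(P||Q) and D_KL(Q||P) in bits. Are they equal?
D_KL(P||Q) = 3.4852 bits, D_KL(Q||P) = 4.4564 bits. No, they are not equal.

D_KL(P||Q) = Σ P(x) log₂(P(x)/Q(x))

Computing term by term:
  P(1)·log₂(P(1)/Q(1)) = (1/60)·log₂((1/60)/(7/60)) = -0.04679
  P(2)·log₂(P(2)/Q(2)) = (1/60)·log₂((1/60)/(47/60)) = -0.09258
  P(3)·log₂(P(3)/Q(3)) = (1/60)·log₂((1/60)/(1/30)) = -0.01667
  P(4)·log₂(P(4)/Q(4)) = (19/20)·log₂((19/20)/(1/15)) = 3.64125

D_KL(P||Q) = -0.04679 - 0.09258 - 0.01667 + 3.64125 = 3.48521 ≈ 3.4852 bits

D_KL(Q||P) = Σ Q(x) log₂(Q(x)/P(x))

Computing term by term:
  Q(1)·log₂(Q(1)/P(1)) = (7/60)·log₂((7/60)/(1/60)) = 0.32752
  Q(2)·log₂(Q(2)/P(2)) = (47/60)·log₂((47/60)/(1/60)) = 4.35109
  Q(3)·log₂(Q(3)/P(3)) = (1/30)·log₂((1/30)/(1/60)) = 0.03333
  Q(4)·log₂(Q(4)/P(4)) = (1/15)·log₂((1/15)/(19/20)) = -0.25553

D_KL(Q||P) = 0.32752 + 4.35109 + 0.03333 - 0.25553 = 4.45641 ≈ 4.4564 bits

These are NOT equal (difference: 0.9712 bits). KL divergence is asymmetric: D_KL(P||Q) ≠ D_KL(Q||P) in general.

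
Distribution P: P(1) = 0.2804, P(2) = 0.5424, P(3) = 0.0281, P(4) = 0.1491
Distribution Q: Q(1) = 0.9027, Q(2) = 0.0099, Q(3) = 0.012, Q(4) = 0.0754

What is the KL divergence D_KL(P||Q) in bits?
2.8410 bits

D_KL(P||Q) = Σ P(x) log₂(P(x)/Q(x))

Computing term by term:
  P(1)·log₂(P(1)/Q(1)) = 0.2804·log₂(0.2804/0.9027) = -0.47297
  P(2)·log₂(P(2)/Q(2)) = 0.5424·log₂(0.5424/0.0099) = 3.13279
  P(3)·log₂(P(3)/Q(3)) = 0.0281·log₂(0.0281/0.012) = 0.03449
  P(4)·log₂(P(4)/Q(4)) = 0.1491·log₂(0.1491/0.0754) = 0.14666

D_KL(P||Q) = -0.47297 + 3.13279 + 0.03449 + 0.14666 = 2.84097 ≈ 2.8410 bits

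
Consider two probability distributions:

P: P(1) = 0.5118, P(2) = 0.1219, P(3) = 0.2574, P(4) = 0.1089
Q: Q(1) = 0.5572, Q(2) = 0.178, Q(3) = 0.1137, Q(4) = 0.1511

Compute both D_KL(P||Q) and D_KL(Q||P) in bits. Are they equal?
D_KL(P||Q) = 0.1226 bits, D_KL(Q||P) = 0.1029 bits. No, they are not equal.

D_KL(P||Q) = Σ P(x) log₂(P(x)/Q(x))

Computing term by term:
  P(1)·log₂(P(1)/Q(1)) = 0.5118·log₂(0.5118/0.5572) = -0.06275
  P(2)·log₂(P(2)/Q(2)) = 0.1219·log₂(0.1219/0.178) = -0.06658
  P(3)·log₂(P(3)/Q(3)) = 0.2574·log₂(0.2574/0.1137) = 0.30342
  P(4)·log₂(P(4)/Q(4)) = 0.1089·log₂(0.1089/0.1511) = -0.05146

D_KL(P||Q) = -0.06275 - 0.06658 + 0.30342 - 0.05146 = 0.12263 ≈ 0.1226 bits

D_KL(Q||P) = Σ Q(x) log₂(Q(x)/P(x))

Computing term by term:
  Q(1)·log₂(Q(1)/P(1)) = 0.5572·log₂(0.5572/0.5118) = 0.06832
  Q(2)·log₂(Q(2)/P(2)) = 0.178·log₂(0.178/0.1219) = 0.09722
  Q(3)·log₂(Q(3)/P(3)) = 0.1137·log₂(0.1137/0.2574) = -0.13403
  Q(4)·log₂(Q(4)/P(4)) = 0.1511·log₂(0.1511/0.1089) = 0.07139

D_KL(Q||P) = 0.06832 + 0.09722 - 0.13403 + 0.07139 = 0.10290 ≈ 0.1029 bits

These are NOT equal (difference: 0.0197 bits). KL divergence is asymmetric: D_KL(P||Q) ≠ D_KL(Q||P) in general.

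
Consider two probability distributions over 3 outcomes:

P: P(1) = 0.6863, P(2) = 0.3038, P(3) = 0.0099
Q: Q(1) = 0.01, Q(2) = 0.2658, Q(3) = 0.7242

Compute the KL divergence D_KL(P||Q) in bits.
4.1842 bits

D_KL(P||Q) = Σ P(x) log₂(P(x)/Q(x))

Computing term by term:
  P(1)·log₂(P(1)/Q(1)) = 0.6863·log₂(0.6863/0.01) = 4.18696
  P(2)·log₂(P(2)/Q(2)) = 0.3038·log₂(0.3038/0.2658) = 0.05857
  P(3)·log₂(P(3)/Q(3)) = 0.0099·log₂(0.0099/0.7242) = -0.06131

D_KL(P||Q) = 4.18696 + 0.05857 - 0.06131 = 4.18422 ≈ 4.1842 bits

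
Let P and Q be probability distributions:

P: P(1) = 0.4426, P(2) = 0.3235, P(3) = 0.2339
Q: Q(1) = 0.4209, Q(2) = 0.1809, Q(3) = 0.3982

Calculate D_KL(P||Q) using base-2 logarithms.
0.1238 bits

D_KL(P||Q) = Σ P(x) log₂(P(x)/Q(x))

Computing term by term:
  P(1)·log₂(P(1)/Q(1)) = 0.4426·log₂(0.4426/0.4209) = 0.03210
  P(2)·log₂(P(2)/Q(2)) = 0.3235·log₂(0.3235/0.1809) = 0.27128
  P(3)·log₂(P(3)/Q(3)) = 0.2339·log₂(0.2339/0.3982) = -0.17954

D_KL(P||Q) = 0.03210 + 0.27128 - 0.17954 = 0.12384 ≈ 0.1238 bits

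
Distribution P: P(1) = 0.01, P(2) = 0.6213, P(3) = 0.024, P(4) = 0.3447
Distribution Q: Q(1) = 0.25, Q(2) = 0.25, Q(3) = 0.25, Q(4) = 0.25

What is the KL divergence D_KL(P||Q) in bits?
0.8482 bits

D_KL(P||Q) = Σ P(x) log₂(P(x)/Q(x))

Computing term by term:
  P(1)·log₂(P(1)/Q(1)) = 0.01·log₂(0.01/0.25) = -0.04644
  P(2)·log₂(P(2)/Q(2)) = 0.6213·log₂(0.6213/0.25) = 0.81599
  P(3)·log₂(P(3)/Q(3)) = 0.024·log₂(0.024/0.25) = -0.08114
  P(4)·log₂(P(4)/Q(4)) = 0.3447·log₂(0.3447/0.25) = 0.15974

D_KL(P||Q) = -0.04644 + 0.81599 - 0.08114 + 0.15974 = 0.84815 ≈ 0.8482 bits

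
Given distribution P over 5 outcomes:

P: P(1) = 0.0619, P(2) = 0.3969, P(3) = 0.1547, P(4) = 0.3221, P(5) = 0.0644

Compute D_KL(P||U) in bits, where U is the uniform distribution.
0.3466 bits

U(i) = 1/5 for all i

D_KL(P||U) = Σ P(x) log₂(P(x) / (1/5))
           = Σ P(x) log₂(P(x)) + log₂(5)
           = log₂(5) - H(P)

H(P) = -Σ P(x) log₂(P(x)):
  -P(1)·log₂(P(1)) = -(0.0619)·log₂(0.0619) = 0.24846
  -P(2)·log₂(P(2)) = -(0.3969)·log₂(0.3969) = 0.52913
  -P(3)·log₂(P(3)) = -(0.1547)·log₂(0.1547) = 0.41652
  -P(4)·log₂(P(4)) = -(0.3221)·log₂(0.3221) = 0.52645
  -P(5)·log₂(P(5)) = -(0.0644)·log₂(0.0644) = 0.25482
H(P) = 0.24846 + 0.52913 + 0.41652 + 0.52645 + 0.25482 = 1.97538 bits

log₂(5) = 2.32193 bits

D_KL(P||U) = 2.32193 - 1.97538 = 0.34655 ≈ 0.3466 bits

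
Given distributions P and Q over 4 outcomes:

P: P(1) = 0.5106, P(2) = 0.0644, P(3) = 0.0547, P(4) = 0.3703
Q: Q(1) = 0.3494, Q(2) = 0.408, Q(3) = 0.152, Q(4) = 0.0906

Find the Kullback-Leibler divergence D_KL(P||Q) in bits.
0.7794 bits

D_KL(P||Q) = Σ P(x) log₂(P(x)/Q(x))

Computing term by term:
  P(1)·log₂(P(1)/Q(1)) = 0.5106·log₂(0.5106/0.3494) = 0.27946
  P(2)·log₂(P(2)/Q(2)) = 0.0644·log₂(0.0644/0.408) = -0.17153
  P(3)·log₂(P(3)/Q(3)) = 0.0547·log₂(0.0547/0.152) = -0.08065
  P(4)·log₂(P(4)/Q(4)) = 0.3703·log₂(0.3703/0.0906) = 0.75212

D_KL(P||Q) = 0.27946 - 0.17153 - 0.08065 + 0.75212 = 0.77940 ≈ 0.7794 bits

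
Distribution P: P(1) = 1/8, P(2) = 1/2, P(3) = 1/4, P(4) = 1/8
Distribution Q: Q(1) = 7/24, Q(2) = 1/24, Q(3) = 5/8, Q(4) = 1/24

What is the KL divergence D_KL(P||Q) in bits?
1.5073 bits

D_KL(P||Q) = Σ P(x) log₂(P(x)/Q(x))

Computing term by term:
  P(1)·log₂(P(1)/Q(1)) = (1/8)·log₂((1/8)/(7/24)) = -0.15280
  P(2)·log₂(P(2)/Q(2)) = (1/2)·log₂((1/2)/(1/24)) = 1.79248
  P(3)·log₂(P(3)/Q(3)) = (1/4)·log₂((1/4)/(5/8)) = -0.33048
  P(4)·log₂(P(4)/Q(4)) = (1/8)·log₂((1/8)/(1/24)) = 0.19812

D_KL(P||Q) = -0.15280 + 1.79248 - 0.33048 + 0.19812 = 1.50732 ≈ 1.5073 bits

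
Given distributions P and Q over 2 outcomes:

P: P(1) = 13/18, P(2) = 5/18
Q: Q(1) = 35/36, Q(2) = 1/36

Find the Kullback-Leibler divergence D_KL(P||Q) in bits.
0.6130 bits

D_KL(P||Q) = Σ P(x) log₂(P(x)/Q(x))

Computing term by term:
  P(1)·log₂(P(1)/Q(1)) = (13/18)·log₂((13/18)/(35/36)) = -0.30972
  P(2)·log₂(P(2)/Q(2)) = (5/18)·log₂((5/18)/(1/36)) = 0.92276

D_KL(P||Q) = -0.30972 + 0.92276 = 0.61304 ≈ 0.6130 bits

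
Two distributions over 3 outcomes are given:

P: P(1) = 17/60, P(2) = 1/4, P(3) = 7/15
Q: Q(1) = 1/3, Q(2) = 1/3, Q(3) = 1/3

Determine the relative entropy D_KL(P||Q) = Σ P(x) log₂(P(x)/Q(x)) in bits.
0.0563 bits

D_KL(P||Q) = Σ P(x) log₂(P(x)/Q(x))

Computing term by term:
  P(1)·log₂(P(1)/Q(1)) = (17/60)·log₂((17/60)/(1/3)) = -0.06643
  P(2)·log₂(P(2)/Q(2)) = (1/4)·log₂((1/4)/(1/3)) = -0.10376
  P(3)·log₂(P(3)/Q(3)) = (7/15)·log₂((7/15)/(1/3)) = 0.22653

D_KL(P||Q) = -0.06643 - 0.10376 + 0.22653 = 0.05634 ≈ 0.0563 bits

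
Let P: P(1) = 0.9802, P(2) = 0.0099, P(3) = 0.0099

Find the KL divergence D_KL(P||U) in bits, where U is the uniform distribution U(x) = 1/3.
1.4248 bits

U(i) = 1/3 for all i

D_KL(P||U) = Σ P(x) log₂(P(x) / (1/3))
           = Σ P(x) log₂(P(x)) + log₂(3)
           = log₂(3) - H(P)

H(P) = -Σ P(x) log₂(P(x)):
  -P(1)·log₂(P(1)) = -(0.9802)·log₂(0.9802) = 0.02828
  -P(2)·log₂(P(2)) = -(0.0099)·log₂(0.0099) = 0.06592
  -P(3)·log₂(P(3)) = -(0.0099)·log₂(0.0099) = 0.06592
H(P) = 0.02828 + 0.06592 + 0.06592 = 0.16012 bits

log₂(3) = 1.58496 bits

D_KL(P||U) = 1.58496 - 0.16012 = 1.42484 ≈ 1.4248 bits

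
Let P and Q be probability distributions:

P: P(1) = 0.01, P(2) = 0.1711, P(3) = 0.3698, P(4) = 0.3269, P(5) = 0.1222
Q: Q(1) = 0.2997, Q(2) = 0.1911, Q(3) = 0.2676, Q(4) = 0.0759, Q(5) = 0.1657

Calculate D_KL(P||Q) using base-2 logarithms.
0.7312 bits

D_KL(P||Q) = Σ P(x) log₂(P(x)/Q(x))

Computing term by term:
  P(1)·log₂(P(1)/Q(1)) = 0.01·log₂(0.01/0.2997) = -0.04905
  P(2)·log₂(P(2)/Q(2)) = 0.1711·log₂(0.1711/0.1911) = -0.02729
  P(3)·log₂(P(3)/Q(3)) = 0.3698·log₂(0.3698/0.2676) = 0.17257
  P(4)·log₂(P(4)/Q(4)) = 0.3269·log₂(0.3269/0.0759) = 0.68867
  P(5)·log₂(P(5)/Q(5)) = 0.1222·log₂(0.1222/0.1657) = -0.05369

D_KL(P||Q) = -0.04905 - 0.02729 + 0.17257 + 0.68867 - 0.05369 = 0.73121 ≈ 0.7312 bits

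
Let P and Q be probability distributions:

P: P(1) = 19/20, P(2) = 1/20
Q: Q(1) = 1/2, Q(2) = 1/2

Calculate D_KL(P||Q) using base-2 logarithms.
0.7136 bits

D_KL(P||Q) = Σ P(x) log₂(P(x)/Q(x))

Computing term by term:
  P(1)·log₂(P(1)/Q(1)) = (19/20)·log₂((19/20)/(1/2)) = 0.87970
  P(2)·log₂(P(2)/Q(2)) = (1/20)·log₂((1/20)/(1/2)) = -0.16610

D_KL(P||Q) = 0.87970 - 0.16610 = 0.71360 ≈ 0.7136 bits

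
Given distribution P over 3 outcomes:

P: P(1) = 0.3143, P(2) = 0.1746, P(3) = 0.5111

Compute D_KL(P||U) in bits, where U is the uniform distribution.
0.1256 bits

U(i) = 1/3 for all i

D_KL(P||U) = Σ P(x) log₂(P(x) / (1/3))
           = Σ P(x) log₂(P(x)) + log₂(3)
           = log₂(3) - H(P)

H(P) = -Σ P(x) log₂(P(x)):
  -P(1)·log₂(P(1)) = -(0.3143)·log₂(0.3143) = 0.52481
  -P(2)·log₂(P(2)) = -(0.1746)·log₂(0.1746) = 0.43962
  -P(3)·log₂(P(3)) = -(0.5111)·log₂(0.5111) = 0.49491
H(P) = 0.52481 + 0.43962 + 0.49491 = 1.45934 bits

log₂(3) = 1.58496 bits

D_KL(P||U) = 1.58496 - 1.45934 = 0.12562 ≈ 0.1256 bits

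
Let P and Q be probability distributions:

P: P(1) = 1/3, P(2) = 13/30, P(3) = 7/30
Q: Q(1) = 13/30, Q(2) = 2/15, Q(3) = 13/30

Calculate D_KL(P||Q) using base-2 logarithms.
0.4023 bits

D_KL(P||Q) = Σ P(x) log₂(P(x)/Q(x))

Computing term by term:
  P(1)·log₂(P(1)/Q(1)) = (1/3)·log₂((1/3)/(13/30)) = -0.12617
  P(2)·log₂(P(2)/Q(2)) = (13/30)·log₂((13/30)/(2/15)) = 0.73686
  P(3)·log₂(P(3)/Q(3)) = (7/30)·log₂((7/30)/(13/30)) = -0.20839

D_KL(P||Q) = -0.12617 + 0.73686 - 0.20839 = 0.40230 ≈ 0.4023 bits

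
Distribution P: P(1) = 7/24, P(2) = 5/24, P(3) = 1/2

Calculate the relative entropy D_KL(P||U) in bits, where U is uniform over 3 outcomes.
0.0950 bits

U(i) = 1/3 for all i

D_KL(P||U) = Σ P(x) log₂(P(x) / (1/3))
           = Σ P(x) log₂(P(x)) + log₂(3)
           = log₂(3) - H(P)

H(P) = -Σ P(x) log₂(P(x)):
  -P(1)·log₂(P(1)) = -(7/24)·log₂(7/24) = 0.51847
  -P(2)·log₂(P(2)) = -(5/24)·log₂(5/24) = 0.47147
  -P(3)·log₂(P(3)) = -(1/2)·log₂(1/2) = 0.50000
H(P) = 0.51847 + 0.47147 + 0.50000 = 1.48994 bits

log₂(3) = 1.58496 bits

D_KL(P||U) = 1.58496 - 1.48994 = 0.09502 ≈ 0.0950 bits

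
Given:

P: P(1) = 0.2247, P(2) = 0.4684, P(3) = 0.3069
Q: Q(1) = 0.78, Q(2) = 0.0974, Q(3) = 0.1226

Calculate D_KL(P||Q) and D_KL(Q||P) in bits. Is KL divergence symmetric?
D_KL(P||Q) = 1.0641 bits, D_KL(Q||P) = 1.0175 bits. No, KL divergence is not symmetric.

D_KL(P||Q) = Σ P(x) log₂(P(x)/Q(x))

Computing term by term:
  P(1)·log₂(P(1)/Q(1)) = 0.2247·log₂(0.2247/0.78) = -0.40344
  P(2)·log₂(P(2)/Q(2)) = 0.4684·log₂(0.4684/0.0974) = 1.06128
  P(3)·log₂(P(3)/Q(3)) = 0.3069·log₂(0.3069/0.1226) = 0.40628

D_KL(P||Q) = -0.40344 + 1.06128 + 0.40628 = 1.06412 ≈ 1.0641 bits

D_KL(Q||P) = Σ Q(x) log₂(Q(x)/P(x))

Computing term by term:
  Q(1)·log₂(Q(1)/P(1)) = 0.78·log₂(0.78/0.2247) = 1.40047
  Q(2)·log₂(Q(2)/P(2)) = 0.0974·log₂(0.0974/0.4684) = -0.22068
  Q(3)·log₂(Q(3)/P(3)) = 0.1226·log₂(0.1226/0.3069) = -0.16230

D_KL(Q||P) = 1.40047 - 0.22068 - 0.16230 = 1.01749 ≈ 1.0175 bits

These are NOT equal (difference: 0.0466 bits). KL divergence is asymmetric: D_KL(P||Q) ≠ D_KL(Q||P) in general.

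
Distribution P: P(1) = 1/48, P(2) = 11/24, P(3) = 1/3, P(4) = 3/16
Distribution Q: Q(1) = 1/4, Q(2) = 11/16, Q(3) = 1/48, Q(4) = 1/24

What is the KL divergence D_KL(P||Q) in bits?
1.3974 bits

D_KL(P||Q) = Σ P(x) log₂(P(x)/Q(x))

Computing term by term:
  P(1)·log₂(P(1)/Q(1)) = (1/48)·log₂((1/48)/(1/4)) = -0.07469
  P(2)·log₂(P(2)/Q(2)) = (11/24)·log₂((11/24)/(11/16)) = -0.26811
  P(3)·log₂(P(3)/Q(3)) = (1/3)·log₂((1/3)/(1/48)) = 1.33333
  P(4)·log₂(P(4)/Q(4)) = (3/16)·log₂((3/16)/(1/24)) = 0.40686

D_KL(P||Q) = -0.07469 - 0.26811 + 1.33333 + 0.40686 = 1.39739 ≈ 1.3974 bits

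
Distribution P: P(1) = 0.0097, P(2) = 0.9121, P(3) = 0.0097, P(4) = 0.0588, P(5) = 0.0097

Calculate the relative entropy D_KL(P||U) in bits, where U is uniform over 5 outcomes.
1.7659 bits

U(i) = 1/5 for all i

D_KL(P||U) = Σ P(x) log₂(P(x) / (1/5))
           = Σ P(x) log₂(P(x)) + log₂(5)
           = log₂(5) - H(P)

H(P) = -Σ P(x) log₂(P(x)):
  -P(1)·log₂(P(1)) = -(0.0097)·log₂(0.0097) = 0.06487
  -P(2)·log₂(P(2)) = -(0.9121)·log₂(0.9121) = 0.12107
  -P(3)·log₂(P(3)) = -(0.0097)·log₂(0.0097) = 0.06487
  -P(4)·log₂(P(4)) = -(0.0588)·log₂(0.0588) = 0.24038
  -P(5)·log₂(P(5)) = -(0.0097)·log₂(0.0097) = 0.06487
H(P) = 0.06487 + 0.12107 + 0.06487 + 0.24038 + 0.06487 = 0.55606 bits

log₂(5) = 2.32193 bits

D_KL(P||U) = 2.32193 - 0.55606 = 1.76587 ≈ 1.7659 bits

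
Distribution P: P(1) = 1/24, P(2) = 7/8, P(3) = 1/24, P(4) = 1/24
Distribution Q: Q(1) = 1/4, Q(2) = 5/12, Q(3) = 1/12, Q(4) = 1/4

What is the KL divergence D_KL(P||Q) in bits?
0.6795 bits

D_KL(P||Q) = Σ P(x) log₂(P(x)/Q(x))

Computing term by term:
  P(1)·log₂(P(1)/Q(1)) = (1/24)·log₂((1/24)/(1/4)) = -0.10771
  P(2)·log₂(P(2)/Q(2)) = (7/8)·log₂((7/8)/(5/12)) = 0.93659
  P(3)·log₂(P(3)/Q(3)) = (1/24)·log₂((1/24)/(1/12)) = -0.04167
  P(4)·log₂(P(4)/Q(4)) = (1/24)·log₂((1/24)/(1/4)) = -0.10771

D_KL(P||Q) = -0.10771 + 0.93659 - 0.04167 - 0.10771 = 0.67950 ≈ 0.6795 bits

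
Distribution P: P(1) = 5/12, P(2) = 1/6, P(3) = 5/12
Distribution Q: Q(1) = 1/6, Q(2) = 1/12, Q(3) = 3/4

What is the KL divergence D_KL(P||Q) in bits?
0.3641 bits

D_KL(P||Q) = Σ P(x) log₂(P(x)/Q(x))

Computing term by term:
  P(1)·log₂(P(1)/Q(1)) = (5/12)·log₂((5/12)/(1/6)) = 0.55080
  P(2)·log₂(P(2)/Q(2)) = (1/6)·log₂((1/6)/(1/12)) = 0.16667
  P(3)·log₂(P(3)/Q(3)) = (5/12)·log₂((5/12)/(3/4)) = -0.35333

D_KL(P||Q) = 0.55080 + 0.16667 - 0.35333 = 0.36414 ≈ 0.3641 bits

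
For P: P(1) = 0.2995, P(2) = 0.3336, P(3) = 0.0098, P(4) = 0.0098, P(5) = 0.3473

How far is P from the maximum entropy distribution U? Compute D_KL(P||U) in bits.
0.6119 bits

U(i) = 1/5 for all i

D_KL(P||U) = Σ P(x) log₂(P(x) / (1/5))
           = Σ P(x) log₂(P(x)) + log₂(5)
           = log₂(5) - H(P)

H(P) = -Σ P(x) log₂(P(x)):
  -P(1)·log₂(P(1)) = -(0.2995)·log₂(0.2995) = 0.52094
  -P(2)·log₂(P(2)) = -(0.3336)·log₂(0.3336) = 0.52836
  -P(3)·log₂(P(3)) = -(0.0098)·log₂(0.0098) = 0.06540
  -P(4)·log₂(P(4)) = -(0.0098)·log₂(0.0098) = 0.06540
  -P(5)·log₂(P(5)) = -(0.3473)·log₂(0.3473) = 0.52989
H(P) = 0.52094 + 0.52836 + 0.06540 + 0.06540 + 0.52989 = 1.70999 bits

log₂(5) = 2.32193 bits

D_KL(P||U) = 2.32193 - 1.70999 = 0.61194 ≈ 0.6119 bits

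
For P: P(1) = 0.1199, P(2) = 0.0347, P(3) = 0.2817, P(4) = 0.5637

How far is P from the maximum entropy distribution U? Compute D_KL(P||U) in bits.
0.4838 bits

U(i) = 1/4 for all i

D_KL(P||U) = Σ P(x) log₂(P(x) / (1/4))
           = Σ P(x) log₂(P(x)) + log₂(4)
           = log₂(4) - H(P)

H(P) = -Σ P(x) log₂(P(x)):
  -P(1)·log₂(P(1)) = -(0.1199)·log₂(0.1199) = 0.36691
  -P(2)·log₂(P(2)) = -(0.0347)·log₂(0.0347) = 0.16826
  -P(3)·log₂(P(3)) = -(0.2817)·log₂(0.2817) = 0.51488
  -P(4)·log₂(P(4)) = -(0.5637)·log₂(0.5637) = 0.46618
H(P) = 0.36691 + 0.16826 + 0.51488 + 0.46618 = 1.51623 bits

log₂(4) = 2.00000 bits

D_KL(P||U) = 2.00000 - 1.51623 = 0.48377 ≈ 0.4838 bits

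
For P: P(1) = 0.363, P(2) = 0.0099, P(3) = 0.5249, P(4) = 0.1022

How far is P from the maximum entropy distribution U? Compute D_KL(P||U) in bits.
0.5790 bits

U(i) = 1/4 for all i

D_KL(P||U) = Σ P(x) log₂(P(x) / (1/4))
           = Σ P(x) log₂(P(x)) + log₂(4)
           = log₂(4) - H(P)

H(P) = -Σ P(x) log₂(P(x)):
  -P(1)·log₂(P(1)) = -(0.363)·log₂(0.363) = 0.53069
  -P(2)·log₂(P(2)) = -(0.0099)·log₂(0.0099) = 0.06592
  -P(3)·log₂(P(3)) = -(0.5249)·log₂(0.5249) = 0.48810
  -P(4)·log₂(P(4)) = -(0.1022)·log₂(0.1022) = 0.33629
H(P) = 0.53069 + 0.06592 + 0.48810 + 0.33629 = 1.42100 bits

log₂(4) = 2.00000 bits

D_KL(P||U) = 2.00000 - 1.42100 = 0.57900 ≈ 0.5790 bits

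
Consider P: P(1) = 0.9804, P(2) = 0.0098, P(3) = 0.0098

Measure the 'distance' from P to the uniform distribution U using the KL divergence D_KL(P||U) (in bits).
1.4262 bits

U(i) = 1/3 for all i

D_KL(P||U) = Σ P(x) log₂(P(x) / (1/3))
           = Σ P(x) log₂(P(x)) + log₂(3)
           = log₂(3) - H(P)

H(P) = -Σ P(x) log₂(P(x)):
  -P(1)·log₂(P(1)) = -(0.9804)·log₂(0.9804) = 0.02800
  -P(2)·log₂(P(2)) = -(0.0098)·log₂(0.0098) = 0.06540
  -P(3)·log₂(P(3)) = -(0.0098)·log₂(0.0098) = 0.06540
H(P) = 0.02800 + 0.06540 + 0.06540 = 0.15880 bits

log₂(3) = 1.58496 bits

D_KL(P||U) = 1.58496 - 0.15880 = 1.42616 ≈ 1.4262 bits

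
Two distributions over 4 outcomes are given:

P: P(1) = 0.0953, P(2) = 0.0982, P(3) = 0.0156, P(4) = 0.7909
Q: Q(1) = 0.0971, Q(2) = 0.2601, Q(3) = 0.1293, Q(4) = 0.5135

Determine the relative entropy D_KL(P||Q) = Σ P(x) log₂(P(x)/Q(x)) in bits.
0.3047 bits

D_KL(P||Q) = Σ P(x) log₂(P(x)/Q(x))

Computing term by term:
  P(1)·log₂(P(1)/Q(1)) = 0.0953·log₂(0.0953/0.0971) = -0.00257
  P(2)·log₂(P(2)/Q(2)) = 0.0982·log₂(0.0982/0.2601) = -0.13800
  P(3)·log₂(P(3)/Q(3)) = 0.0156·log₂(0.0156/0.1293) = -0.04760
  P(4)·log₂(P(4)/Q(4)) = 0.7909·log₂(0.7909/0.5135) = 0.49283

D_KL(P||Q) = -0.00257 - 0.13800 - 0.04760 + 0.49283 = 0.30466 ≈ 0.3047 bits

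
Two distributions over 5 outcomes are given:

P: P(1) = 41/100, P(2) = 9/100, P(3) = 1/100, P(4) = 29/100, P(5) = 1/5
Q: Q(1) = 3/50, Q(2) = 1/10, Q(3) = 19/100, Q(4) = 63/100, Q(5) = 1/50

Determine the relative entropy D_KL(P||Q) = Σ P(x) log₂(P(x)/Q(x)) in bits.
1.4204 bits

D_KL(P||Q) = Σ P(x) log₂(P(x)/Q(x))

Computing term by term:
  P(1)·log₂(P(1)/Q(1)) = (41/100)·log₂((41/100)/(3/50)) = 1.13676
  P(2)·log₂(P(2)/Q(2)) = (9/100)·log₂((9/100)/(1/10)) = -0.01368
  P(3)·log₂(P(3)/Q(3)) = (1/100)·log₂((1/100)/(19/100)) = -0.04248
  P(4)·log₂(P(4)/Q(4)) = (29/100)·log₂((29/100)/(63/100)) = -0.32460
  P(5)·log₂(P(5)/Q(5)) = (1/5)·log₂((1/5)/(1/50)) = 0.66439

D_KL(P||Q) = 1.13676 - 0.01368 - 0.04248 - 0.32460 + 0.66439 = 1.42039 ≈ 1.4204 bits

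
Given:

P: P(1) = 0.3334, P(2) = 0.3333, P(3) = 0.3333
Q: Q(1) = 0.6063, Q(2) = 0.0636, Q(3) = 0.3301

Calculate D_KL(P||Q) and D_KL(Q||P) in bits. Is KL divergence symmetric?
D_KL(P||Q) = 0.5135 bits, D_KL(Q||P) = 0.3665 bits. No, KL divergence is not symmetric.

D_KL(P||Q) = Σ P(x) log₂(P(x)/Q(x))

Computing term by term:
  P(1)·log₂(P(1)/Q(1)) = 0.3334·log₂(0.3334/0.6063) = -0.28765
  P(2)·log₂(P(2)/Q(2)) = 0.3333·log₂(0.3333/0.0636) = 0.79649
  P(3)·log₂(P(3)/Q(3)) = 0.3333·log₂(0.3333/0.3301) = 0.00464

D_KL(P||Q) = -0.28765 + 0.79649 + 0.00464 = 0.51348 ≈ 0.5135 bits

D_KL(Q||P) = Σ Q(x) log₂(Q(x)/P(x))

Computing term by term:
  Q(1)·log₂(Q(1)/P(1)) = 0.6063·log₂(0.6063/0.3334) = 0.52310
  Q(2)·log₂(Q(2)/P(2)) = 0.0636·log₂(0.0636/0.3333) = -0.15199
  Q(3)·log₂(Q(3)/P(3)) = 0.3301·log₂(0.3301/0.3333) = -0.00459

D_KL(Q||P) = 0.52310 - 0.15199 - 0.00459 = 0.36652 ≈ 0.3665 bits

These are NOT equal (difference: 0.1470 bits). KL divergence is asymmetric: D_KL(P||Q) ≠ D_KL(Q||P) in general.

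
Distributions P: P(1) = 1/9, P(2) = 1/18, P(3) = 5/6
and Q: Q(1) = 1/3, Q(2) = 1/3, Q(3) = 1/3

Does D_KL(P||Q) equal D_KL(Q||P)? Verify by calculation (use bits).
D_KL(P||Q) = 0.7819 bits, D_KL(Q||P) = 0.9493 bits. No — D_KL(P||Q) ≠ D_KL(Q||P) for this pair.

D_KL(P||Q) = Σ P(x) log₂(P(x)/Q(x))

Computing term by term:
  P(1)·log₂(P(1)/Q(1)) = (1/9)·log₂((1/9)/(1/3)) = -0.17611
  P(2)·log₂(P(2)/Q(2)) = (1/18)·log₂((1/18)/(1/3)) = -0.14361
  P(3)·log₂(P(3)/Q(3)) = (5/6)·log₂((5/6)/(1/3)) = 1.10161

D_KL(P||Q) = -0.17611 - 0.14361 + 1.10161 = 0.78189 ≈ 0.7819 bits

D_KL(Q||P) = Σ Q(x) log₂(Q(x)/P(x))

Computing term by term:
  Q(1)·log₂(Q(1)/P(1)) = (1/3)·log₂((1/3)/(1/9)) = 0.52832
  Q(2)·log₂(Q(2)/P(2)) = (1/3)·log₂((1/3)/(1/18)) = 0.86165
  Q(3)·log₂(Q(3)/P(3)) = (1/3)·log₂((1/3)/(5/6)) = -0.44064

D_KL(Q||P) = 0.52832 + 0.86165 - 0.44064 = 0.94933 ≈ 0.9493 bits

These are NOT equal (difference: 0.1674 bits). KL divergence is asymmetric: D_KL(P||Q) ≠ D_KL(Q||P) in general.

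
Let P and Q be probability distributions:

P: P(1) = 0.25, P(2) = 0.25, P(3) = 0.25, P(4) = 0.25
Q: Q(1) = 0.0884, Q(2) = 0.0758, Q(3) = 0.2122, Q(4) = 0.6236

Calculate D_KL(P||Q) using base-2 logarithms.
0.5348 bits

D_KL(P||Q) = Σ P(x) log₂(P(x)/Q(x))

Computing term by term:
  P(1)·log₂(P(1)/Q(1)) = 0.25·log₂(0.25/0.0884) = 0.37495
  P(2)·log₂(P(2)/Q(2)) = 0.25·log₂(0.25/0.0758) = 0.43041
  P(3)·log₂(P(3)/Q(3)) = 0.25·log₂(0.25/0.2122) = 0.05913
  P(4)·log₂(P(4)/Q(4)) = 0.25·log₂(0.25/0.6236) = -0.32967

D_KL(P||Q) = 0.37495 + 0.43041 + 0.05913 - 0.32967 = 0.53482 ≈ 0.5348 bits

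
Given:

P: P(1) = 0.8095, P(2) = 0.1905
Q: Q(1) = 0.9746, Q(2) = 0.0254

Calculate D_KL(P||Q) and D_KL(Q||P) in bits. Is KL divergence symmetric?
D_KL(P||Q) = 0.3370 bits, D_KL(Q||P) = 0.1871 bits. No, KL divergence is not symmetric.

D_KL(P||Q) = Σ P(x) log₂(P(x)/Q(x))

Computing term by term:
  P(1)·log₂(P(1)/Q(1)) = 0.8095·log₂(0.8095/0.9746) = -0.21677
  P(2)·log₂(P(2)/Q(2)) = 0.1905·log₂(0.1905/0.0254) = 0.55376

D_KL(P||Q) = -0.21677 + 0.55376 = 0.33699 ≈ 0.3370 bits

D_KL(Q||P) = Σ Q(x) log₂(Q(x)/P(x))

Computing term by term:
  Q(1)·log₂(Q(1)/P(1)) = 0.9746·log₂(0.9746/0.8095) = 0.26098
  Q(2)·log₂(Q(2)/P(2)) = 0.0254·log₂(0.0254/0.1905) = -0.07384

D_KL(Q||P) = 0.26098 - 0.07384 = 0.18714 ≈ 0.1871 bits

These are NOT equal (difference: 0.1499 bits). KL divergence is asymmetric: D_KL(P||Q) ≠ D_KL(Q||P) in general.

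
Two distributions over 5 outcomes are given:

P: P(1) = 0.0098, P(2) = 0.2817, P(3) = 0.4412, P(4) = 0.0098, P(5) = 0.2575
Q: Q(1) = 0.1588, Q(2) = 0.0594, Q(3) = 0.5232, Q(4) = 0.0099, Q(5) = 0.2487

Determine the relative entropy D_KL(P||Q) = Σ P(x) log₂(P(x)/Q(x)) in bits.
0.4975 bits

D_KL(P||Q) = Σ P(x) log₂(P(x)/Q(x))

Computing term by term:
  P(1)·log₂(P(1)/Q(1)) = 0.0098·log₂(0.0098/0.1588) = -0.03938
  P(2)·log₂(P(2)/Q(2)) = 0.2817·log₂(0.2817/0.0594) = 0.63259
  P(3)·log₂(P(3)/Q(3)) = 0.4412·log₂(0.4412/0.5232) = -0.10850
  P(4)·log₂(P(4)/Q(4)) = 0.0098·log₂(0.0098/0.0099) = -0.00014
  P(5)·log₂(P(5)/Q(5)) = 0.2575·log₂(0.2575/0.2487) = 0.01292

D_KL(P||Q) = -0.03938 + 0.63259 - 0.10850 - 0.00014 + 0.01292 = 0.49749 ≈ 0.4975 bits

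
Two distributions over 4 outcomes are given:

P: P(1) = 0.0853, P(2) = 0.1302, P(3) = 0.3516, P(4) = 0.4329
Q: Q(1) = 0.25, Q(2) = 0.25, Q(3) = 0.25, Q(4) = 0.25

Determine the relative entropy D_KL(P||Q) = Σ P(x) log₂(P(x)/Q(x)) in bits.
0.2610 bits

D_KL(P||Q) = Σ P(x) log₂(P(x)/Q(x))

Computing term by term:
  P(1)·log₂(P(1)/Q(1)) = 0.0853·log₂(0.0853/0.25) = -0.13233
  P(2)·log₂(P(2)/Q(2)) = 0.1302·log₂(0.1302/0.25) = -0.12254
  P(3)·log₂(P(3)/Q(3)) = 0.3516·log₂(0.3516/0.25) = 0.17299
  P(4)·log₂(P(4)/Q(4)) = 0.4329·log₂(0.4329/0.25) = 0.34290

D_KL(P||Q) = -0.13233 - 0.12254 + 0.17299 + 0.34290 = 0.26102 ≈ 0.2610 bits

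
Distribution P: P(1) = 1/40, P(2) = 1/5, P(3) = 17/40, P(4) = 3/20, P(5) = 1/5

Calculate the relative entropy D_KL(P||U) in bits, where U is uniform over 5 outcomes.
0.3249 bits

U(i) = 1/5 for all i

D_KL(P||U) = Σ P(x) log₂(P(x) / (1/5))
           = Σ P(x) log₂(P(x)) + log₂(5)
           = log₂(5) - H(P)

H(P) = -Σ P(x) log₂(P(x)):
  -P(1)·log₂(P(1)) = -(1/40)·log₂(1/40) = 0.13305
  -P(2)·log₂(P(2)) = -(1/5)·log₂(1/5) = 0.46439
  -P(3)·log₂(P(3)) = -(17/40)·log₂(17/40) = 0.52465
  -P(4)·log₂(P(4)) = -(3/20)·log₂(3/20) = 0.41054
  -P(5)·log₂(P(5)) = -(1/5)·log₂(1/5) = 0.46439
H(P) = 0.13305 + 0.46439 + 0.52465 + 0.41054 + 0.46439 = 1.99702 bits

log₂(5) = 2.32193 bits

D_KL(P||U) = 2.32193 - 1.99702 = 0.32491 ≈ 0.3249 bits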